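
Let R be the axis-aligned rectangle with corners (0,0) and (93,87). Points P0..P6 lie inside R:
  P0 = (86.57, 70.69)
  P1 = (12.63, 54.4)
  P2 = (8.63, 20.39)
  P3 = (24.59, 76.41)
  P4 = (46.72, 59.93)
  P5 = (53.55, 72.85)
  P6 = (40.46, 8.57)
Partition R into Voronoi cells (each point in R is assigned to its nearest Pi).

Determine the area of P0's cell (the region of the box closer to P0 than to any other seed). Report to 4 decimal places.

Area of P0's cell: 1341.4050

1. box [0,93]×[0,87]: [(0, 0) (93, 0) (93, 87) (0, 87)]
2. ⊥bis P0·P1 via (49.6,62.545): [(63.3795, 0) (93, 0) (93, 87) (44.2122, 87)]  |A|=3410.7588
3. ⊥bis P0·P2 via (47.6,45.54): [(56.3249, 32.0207) (76.9901, 0) (93, 0) (93, 87) (44.2122, 87)]  |A|=3192.8492
4. ⊥bis P0·P3 via (55.58,73.55): [(53.0988, 46.6642) (56.3249, 32.0207) (76.9901, 0) (93, 0) (93, 87) (56.8213, 87)]  |A|=2938.551
5. ⊥bis P0·P4 via (66.645,65.31): [(84.2795, 0) (93, 0) (93, 87) (60.7884, 87)]  |A|=1780.5443
6. ⊥bis P0·P5 via (70.06,71.77): [(69.0538, 56.3888) (84.2795, 0) (93, 0) (93, 87) (71.0563, 87)]  |A|=1623.3888
7. ⊥bis P0·P6 via (63.515,39.63): [(69.0538, 56.3888) (76.1016, 30.2873) (93, 17.7441) (93, 87) (71.0563, 87)]  |A|=1341.405
8. canonical 5-gon: [(69.0538, 56.3888) (76.1016, 30.2873) (93, 17.7441) (93, 87) (71.0563, 87)]
9. shoelace: 1341.405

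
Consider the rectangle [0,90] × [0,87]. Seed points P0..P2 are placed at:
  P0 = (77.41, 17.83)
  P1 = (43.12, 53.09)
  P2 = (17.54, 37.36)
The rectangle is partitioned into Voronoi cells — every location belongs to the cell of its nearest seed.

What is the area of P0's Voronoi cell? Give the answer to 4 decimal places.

Area of P0's cell: 1977.5226

1. box [0,90]×[0,87]: [(0, 0) (90, 0) (90, 87) (0, 87)]
2. ⊥bis P0·P1 via (60.265,35.46): [(23.8019, 0) (90, 0) (90, 64.377)]  |A|=2130.8172
3. ⊥bis P0·P2 via (47.475,27.595): [(45.2901, 20.897) (38.4733, 0) (90, 0) (90, 64.377)]  |A|=1977.5226
4. canonical 4-gon: [(45.2901, 20.897) (38.4733, 0) (90, 0) (90, 64.377)]
5. shoelace: 1977.5226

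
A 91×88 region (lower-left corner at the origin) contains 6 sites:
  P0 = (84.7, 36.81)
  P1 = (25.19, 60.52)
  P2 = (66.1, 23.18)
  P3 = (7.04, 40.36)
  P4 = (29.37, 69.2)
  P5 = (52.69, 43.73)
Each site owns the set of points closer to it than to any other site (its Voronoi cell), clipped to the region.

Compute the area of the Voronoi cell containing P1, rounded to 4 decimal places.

1. box [0,91]×[0,88]: [(0, 0) (91, 0) (91, 88) (0, 88)]
2. ⊥bis P1·P0 via (54.945,48.665): [(0, 0) (35.5559, 0) (70.6169, 88) (0, 88)]  |A|=4671.6004
3. ⊥bis P1·P2 via (45.645,41.85): [(0, 0) (7.447, 0) (57.3307, 54.653) (70.6169, 88) (0, 88)]  |A|=3903.4844
4. ⊥bis P1·P3 via (16.115,50.44): [(0, 64.9483) (36.6286, 31.9716) (57.3307, 54.653) (70.6169, 88) (0, 88)]  |A|=2594.9536
5. ⊥bis P1·P4 via (27.28,64.86): [(0, 77.9971) (0, 64.9483) (36.6286, 31.9716) (54.6269, 51.6906)]  |A|=1014.311
6. ⊥bis P1·P5 via (38.94,52.125): [(42.2993, 57.6272) (0, 77.9971) (0, 64.9483) (30.1801, 37.7773)]  |A|=740.1613
7. canonical 4-gon: [(42.2993, 57.6272) (0, 77.9971) (0, 64.9483) (30.1801, 37.7773)]
8. shoelace: 740.1613

Area of P1's cell: 740.1613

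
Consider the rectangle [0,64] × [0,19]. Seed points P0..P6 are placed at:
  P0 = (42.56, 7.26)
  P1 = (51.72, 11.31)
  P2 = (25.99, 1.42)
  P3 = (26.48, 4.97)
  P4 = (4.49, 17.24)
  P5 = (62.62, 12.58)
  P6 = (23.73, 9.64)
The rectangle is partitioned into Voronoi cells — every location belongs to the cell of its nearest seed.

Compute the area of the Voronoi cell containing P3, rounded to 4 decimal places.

1. box [0,64]×[0,19]: [(0, 0) (64, 0) (64, 19) (0, 19)]
2. ⊥bis P3·P0 via (34.52,6.115): [(0, 0) (35.3909, 0) (32.685, 19) (0, 19)]  |A|=646.7207
3. ⊥bis P3·P1 via (39.1,8.14): [(0, 0) (35.3909, 0) (32.685, 19) (0, 19)]  |A|=646.7207
4. ⊥bis P3·P2 via (26.235,3.195): [(0, 6.8162) (35.1103, 1.97) (32.685, 19) (0, 19)]  |A|=492.2026
5. ⊥bis P3·P4 via (15.485,11.105): [(12.1557, 5.1383) (35.1103, 1.97) (32.685, 19) (19.8903, 19)]  |A|=280.295
6. ⊥bis P3·P5 via (44.55,8.775): [(12.1557, 5.1383) (35.1103, 1.97) (32.685, 19) (19.8903, 19)]  |A|=280.295
7. ⊥bis P3·P6 via (25.105,7.305): [(19.6654, 4.1018) (35.1103, 1.97) (33.6352, 12.3281)]  |A|=78.4182
8. canonical 3-gon: [(19.6654, 4.1018) (35.1103, 1.97) (33.6352, 12.3281)]
9. shoelace: 78.4182

Area of P3's cell: 78.4182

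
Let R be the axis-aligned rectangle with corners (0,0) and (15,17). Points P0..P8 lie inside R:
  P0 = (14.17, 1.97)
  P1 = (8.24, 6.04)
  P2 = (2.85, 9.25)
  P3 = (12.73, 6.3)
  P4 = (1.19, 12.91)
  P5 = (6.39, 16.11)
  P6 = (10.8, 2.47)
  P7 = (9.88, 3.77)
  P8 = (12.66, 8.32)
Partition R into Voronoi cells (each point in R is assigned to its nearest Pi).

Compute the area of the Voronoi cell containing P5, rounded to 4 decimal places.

Area of P5's cell: 44.2598

1. box [0,15]×[0,17]: [(0, 0) (15, 0) (15, 17) (0, 17)]
2. ⊥bis P5·P0 via (10.28,9.04): [(0, 3.3838) (15, 11.637) (15, 17) (0, 17)]  |A|=142.3438
3. ⊥bis P5·P1 via (7.315,11.075): [(0, 9.7311) (15, 12.4868) (15, 17) (0, 17)]  |A|=88.3652
4. ⊥bis P5·P2 via (4.62,12.68): [(0, 15.0641) (7.6212, 11.1313) (15, 12.4868) (15, 17) (0, 17)]  |A|=68.0434
5. ⊥bis P5·P3 via (9.56,11.205): [(0, 15.0641) (7.6212, 11.1313) (10.1706, 11.5996) (15, 14.7208) (15, 17) (0, 17)]  |A|=62.6491
6. ⊥bis P5·P4 via (3.79,14.51): [(5.054, 12.4561) (7.6212, 11.1313) (10.1706, 11.5996) (15, 14.7208) (15, 17) (2.2577, 17)]  |A|=52.6277
7. ⊥bis P5·P6 via (8.595,9.29): [(5.054, 12.4561) (7.6212, 11.1313) (10.1706, 11.5996) (15, 14.7208) (15, 17) (2.2577, 17)]  |A|=52.6277
8. ⊥bis P5·P7 via (8.135,9.94): [(5.054, 12.4561) (7.6212, 11.1313) (10.1706, 11.5996) (15, 14.7208) (15, 17) (2.2577, 17)]  |A|=52.6277
9. ⊥bis P5·P8 via (9.525,12.215): [(5.054, 12.4561) (7.6212, 11.1313) (8.3434, 11.2639) (15, 16.6217) (15, 17) (2.2577, 17)]  |A|=44.2598
10. canonical 6-gon: [(5.054, 12.4561) (7.6212, 11.1313) (8.3434, 11.2639) (15, 16.6217) (15, 17) (2.2577, 17)]
11. shoelace: 44.2598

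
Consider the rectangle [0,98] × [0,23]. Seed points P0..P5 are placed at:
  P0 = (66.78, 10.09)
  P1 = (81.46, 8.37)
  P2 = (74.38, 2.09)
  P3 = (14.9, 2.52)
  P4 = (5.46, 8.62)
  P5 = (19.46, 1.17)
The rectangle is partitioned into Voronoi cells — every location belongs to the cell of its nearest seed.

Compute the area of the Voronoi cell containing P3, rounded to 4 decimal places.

Area of P3's cell: 138.6096

1. box [0,98]×[0,23]: [(0, 0) (98, 0) (98, 23) (0, 23)]
2. ⊥bis P3·P0 via (40.84,6.305): [(0, 0) (41.76, 0) (38.404, 23) (0, 23)]  |A|=921.8855
3. ⊥bis P3·P1 via (48.18,5.445): [(0, 0) (41.76, 0) (38.404, 23) (0, 23)]  |A|=921.8855
4. ⊥bis P3·P2 via (44.64,2.305): [(0, 0) (41.76, 0) (38.404, 23) (0, 23)]  |A|=921.8855
5. ⊥bis P3·P4 via (10.18,5.57): [(6.5807, 0) (41.76, 0) (38.404, 23) (21.443, 23)]  |A|=599.6121
6. ⊥bis P3·P5 via (17.18,1.845): [(6.5807, 0) (16.6338, 0) (23.443, 23) (21.443, 23)]  |A|=138.6096
7. canonical 4-gon: [(6.5807, 0) (16.6338, 0) (23.443, 23) (21.443, 23)]
8. shoelace: 138.6096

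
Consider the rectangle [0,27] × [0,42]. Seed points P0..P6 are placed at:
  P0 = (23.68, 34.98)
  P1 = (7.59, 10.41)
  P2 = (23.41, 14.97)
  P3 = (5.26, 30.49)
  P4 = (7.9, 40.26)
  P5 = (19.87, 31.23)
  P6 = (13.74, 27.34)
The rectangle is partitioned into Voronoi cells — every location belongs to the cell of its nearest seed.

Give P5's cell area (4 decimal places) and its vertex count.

1. box [0,27]×[0,42]: [(0, 0) (27, 0) (27, 42) (0, 42)]
2. ⊥bis P5·P0 via (21.775,33.105): [(0, 0) (27, 0) (27, 27.7964) (13.0201, 42) (0, 42)]  |A|=1034.7174
3. ⊥bis P5·P1 via (13.73,20.82): [(0, 28.9182) (27, 12.9931) (27, 27.7964) (13.0201, 42) (0, 42)]  |A|=468.9146
4. ⊥bis P5·P2 via (21.64,23.1): [(0, 28.9182) (13.0391, 21.2275) (27, 24.2669) (27, 27.7964) (13.0201, 42) (0, 42)]  |A|=390.2185
5. ⊥bis P5·P3 via (12.565,30.86): [(13.0527, 21.2304) (27, 24.2669) (27, 27.7964) (13.0201, 42) (12.0008, 42)]  |A|=180.145
6. ⊥bis P5·P4 via (13.885,35.745): [(12.4162, 33.798) (13.0527, 21.2304) (27, 24.2669) (27, 27.7964) (16.181, 38.7885)]  |A|=162.0321
7. ⊥bis P5·P6 via (16.805,29.285): [(13.2444, 34.8959) (20.8404, 22.9259) (27, 24.2669) (27, 27.7964) (16.181, 38.7885)]  |A|=103.4301
8. canonical 5-gon: [(13.2444, 34.8959) (20.8404, 22.9259) (27, 24.2669) (27, 27.7964) (16.181, 38.7885)]
9. shoelace: 103.4301

Area of P5's cell: 103.4301 (5 vertices)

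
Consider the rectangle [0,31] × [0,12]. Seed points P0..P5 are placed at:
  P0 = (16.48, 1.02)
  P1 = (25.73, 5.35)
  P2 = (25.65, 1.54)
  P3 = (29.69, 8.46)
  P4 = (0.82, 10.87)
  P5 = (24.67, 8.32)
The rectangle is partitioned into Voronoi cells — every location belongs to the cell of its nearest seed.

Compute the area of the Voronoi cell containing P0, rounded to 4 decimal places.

1. box [0,31]×[0,12]: [(0, 0) (31, 0) (31, 12) (0, 12)]
2. ⊥bis P0·P1 via (21.105,3.185): [(0, 0) (22.5959, 0) (16.9786, 12) (0, 12)]  |A|=237.4473
3. ⊥bis P0·P2 via (21.065,1.28): [(0, 0) (21.1376, 0) (20.9366, 3.5448) (16.9786, 12) (0, 12)]  |A|=234.8625
4. ⊥bis P0·P3 via (23.085,4.74): [(0, 0) (21.1376, 0) (20.9366, 3.5448) (16.9786, 12) (0, 12)]  |A|=234.8625
5. ⊥bis P0·P4 via (8.65,5.945): [(4.9106, 0) (21.1376, 0) (20.9366, 3.5448) (16.9786, 12) (12.4585, 12)]  |A|=130.6474
6. ⊥bis P0·P5 via (20.575,4.67): [(4.9106, 0) (21.1376, 0) (20.9366, 3.5448) (20.2272, 5.0602) (14.0415, 12) (12.4585, 12)]  |A|=120.456
7. canonical 6-gon: [(4.9106, 0) (21.1376, 0) (20.9366, 3.5448) (20.2272, 5.0602) (14.0415, 12) (12.4585, 12)]
8. shoelace: 120.456

Area of P0's cell: 120.4560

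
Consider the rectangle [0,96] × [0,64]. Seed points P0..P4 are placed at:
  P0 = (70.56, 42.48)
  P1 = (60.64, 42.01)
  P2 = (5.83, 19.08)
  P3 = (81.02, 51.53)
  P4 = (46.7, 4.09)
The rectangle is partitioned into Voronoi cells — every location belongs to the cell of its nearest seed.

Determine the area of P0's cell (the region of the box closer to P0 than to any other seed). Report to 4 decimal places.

Area of P0's cell: 957.5492

1. box [0,96]×[0,64]: [(0, 0) (96, 0) (96, 64) (0, 64)]
2. ⊥bis P0·P1 via (65.6,42.245): [(67.6015, 0) (96, 0) (96, 64) (64.5693, 64)]  |A|=1914.5345
3. ⊥bis P0·P2 via (38.195,30.78): [(67.6015, 0) (96, 0) (96, 64) (64.5693, 64)]  |A|=1914.5345
4. ⊥bis P0·P3 via (75.79,47.005): [(64.7711, 59.7407) (67.6015, 0) (96, 0) (96, 23.6463)]  |A|=1217.4959
5. ⊥bis P0·P4 via (58.63,23.285): [(64.7711, 59.7407) (66.737, 18.2463) (96, 0.0589) (96, 23.6463)]  |A|=957.5492
6. canonical 4-gon: [(64.7711, 59.7407) (66.737, 18.2463) (96, 0.0589) (96, 23.6463)]
7. shoelace: 957.5492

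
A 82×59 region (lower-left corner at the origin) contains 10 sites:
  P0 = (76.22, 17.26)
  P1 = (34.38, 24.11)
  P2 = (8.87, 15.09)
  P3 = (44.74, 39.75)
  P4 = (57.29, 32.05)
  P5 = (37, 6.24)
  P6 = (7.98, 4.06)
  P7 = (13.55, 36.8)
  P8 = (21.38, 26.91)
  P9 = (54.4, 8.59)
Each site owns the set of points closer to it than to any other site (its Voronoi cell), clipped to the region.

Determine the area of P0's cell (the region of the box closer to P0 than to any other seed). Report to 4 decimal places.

1. box [0,82]×[0,59]: [(0, 0) (82, 0) (82, 59) (0, 59)]
2. ⊥bis P0·P1 via (55.3,20.685): [(51.9135, 0) (82, 0) (82, 59) (61.5729, 59)]  |A|=1490.1522
3. ⊥bis P0·P2 via (42.545,16.175): [(51.9135, 0) (82, 0) (82, 59) (61.5729, 59)]  |A|=1490.1522
4. ⊥bis P0·P3 via (60.48,28.505): [(55.4209, 21.4237) (51.9135, 0) (82, 0) (82, 58.6273)]  |A|=1101.4106
5. ⊥bis P0·P4 via (66.755,24.655): [(53.0856, 7.1592) (51.9135, 0) (82, 0) (82, 44.1674)]  |A|=746.2354
6. ⊥bis P0·P5 via (56.61,11.75): [(56.6265, 11.6913) (59.9115, 0) (82, 0) (82, 44.1674)]  |A|=689.4625
7. ⊥bis P0·P6 via (42.1,10.66): [(56.6265, 11.6913) (59.9115, 0) (82, 0) (82, 44.1674)]  |A|=689.4625
8. ⊥bis P0·P7 via (44.885,27.03): [(56.6265, 11.6913) (59.9115, 0) (82, 0) (82, 44.1674)]  |A|=689.4625
9. ⊥bis P0·P8 via (48.8,22.085): [(56.6265, 11.6913) (59.9115, 0) (82, 0) (82, 44.1674)]  |A|=689.4625
10. ⊥bis P0·P9 via (65.31,12.925): [(62.7076, 19.4746) (70.4456, 0) (82, 0) (82, 44.1674)]  |A|=538.5563
11. canonical 4-gon: [(62.7076, 19.4746) (70.4456, 0) (82, 0) (82, 44.1674)]
12. shoelace: 538.5563

Area of P0's cell: 538.5563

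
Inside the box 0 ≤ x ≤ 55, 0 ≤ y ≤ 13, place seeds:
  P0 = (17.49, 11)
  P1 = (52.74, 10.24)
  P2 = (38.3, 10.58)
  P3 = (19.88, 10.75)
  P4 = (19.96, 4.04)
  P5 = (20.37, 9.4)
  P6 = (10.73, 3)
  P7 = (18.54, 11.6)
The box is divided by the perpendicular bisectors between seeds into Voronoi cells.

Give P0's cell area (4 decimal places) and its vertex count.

Area of P0's cell: 45.4614 (6 vertices)

1. box [0,55]×[0,13]: [(0, 0) (55, 0) (55, 13) (0, 13)]
2. ⊥bis P0·P1 via (35.115,10.62): [(0, 0) (34.886, 0) (35.1663, 13) (0, 13)]  |A|=455.3402
3. ⊥bis P0·P2 via (27.895,10.79): [(0, 0) (27.6772, 0) (27.9396, 13) (0, 13)]  |A|=361.5094
4. ⊥bis P0·P3 via (18.685,10.875): [(0, 0) (17.5474, 0) (18.9073, 13) (0, 13)]  |A|=236.9557
5. ⊥bis P0·P4 via (18.725,7.52): [(0, 0.8748) (18.319, 7.3759) (18.9073, 13) (0, 13)]  |A|=164.229
6. ⊥bis P0·P5 via (18.93,10.2): [(0, 0.8748) (17.1258, 6.9525) (18.5412, 9.5001) (18.9073, 13) (0, 13)]  |A|=163.0088
7. ⊥bis P0·P6 via (14.11,7): [(15.0416, 6.2128) (17.1258, 6.9525) (18.5412, 9.5001) (18.9073, 13) (7.0094, 13)]  |A|=48.0304
8. ⊥bis P0·P7 via (18.015,11.3): [(15.0416, 6.2128) (17.1258, 6.9525) (18.5412, 9.5001) (18.6189, 10.2432) (17.0436, 13) (7.0094, 13)]  |A|=45.4614
9. canonical 6-gon: [(15.0416, 6.2128) (17.1258, 6.9525) (18.5412, 9.5001) (18.6189, 10.2432) (17.0436, 13) (7.0094, 13)]
10. shoelace: 45.4614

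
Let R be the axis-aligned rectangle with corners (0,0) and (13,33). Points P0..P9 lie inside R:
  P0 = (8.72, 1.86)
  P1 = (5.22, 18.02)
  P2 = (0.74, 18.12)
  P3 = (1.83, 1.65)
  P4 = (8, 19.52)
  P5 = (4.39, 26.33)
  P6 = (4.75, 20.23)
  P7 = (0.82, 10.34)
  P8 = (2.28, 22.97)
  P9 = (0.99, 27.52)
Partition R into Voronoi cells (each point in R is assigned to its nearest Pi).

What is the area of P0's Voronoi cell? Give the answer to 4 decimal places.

Area of P0's cell: 74.0232

1. box [0,13]×[0,33]: [(0, 0) (13, 0) (13, 33) (0, 33)]
2. ⊥bis P0·P1 via (6.97,9.94): [(0, 8.4304) (0, 0) (13, 0) (13, 11.246)]  |A|=127.8967
3. ⊥bis P0·P2 via (4.73,9.99): [(2.7783, 9.0321) (0, 7.6686) (0, 0) (13, 0) (13, 11.246)]  |A|=126.8385
4. ⊥bis P0·P3 via (5.275,1.755): [(5.0383, 9.5216) (5.3285, 0) (13, 0) (13, 11.246)]  |A|=81.2914
5. ⊥bis P0·P4 via (8.36,10.69): [(10.9135, 10.7941) (5.0383, 9.5216) (5.3285, 0) (13, 0) (13, 10.8792)]  |A|=80.9087
6. ⊥bis P0·P5 via (6.555,14.095): [(10.9135, 10.7941) (5.0383, 9.5216) (5.3285, 0) (13, 0) (13, 10.8792)]  |A|=80.9087
7. ⊥bis P0·P6 via (6.735,11.045): [(10.9135, 10.7941) (5.0383, 9.5216) (5.3285, 0) (13, 0) (13, 10.8792)]  |A|=80.9087
8. ⊥bis P0·P7 via (4.77,6.1): [(10.9135, 10.7941) (9.4741, 10.4823) (5.1323, 6.4375) (5.3285, 0) (13, 0) (13, 10.8792)]  |A|=74.0232
9. ⊥bis P0·P8 via (5.5,12.415): [(10.9135, 10.7941) (9.4741, 10.4823) (5.1323, 6.4375) (5.3285, 0) (13, 0) (13, 10.8792)]  |A|=74.0232
10. ⊥bis P0·P9 via (4.855,14.69): [(10.9135, 10.7941) (9.4741, 10.4823) (5.1323, 6.4375) (5.3285, 0) (13, 0) (13, 10.8792)]  |A|=74.0232
11. canonical 6-gon: [(10.9135, 10.7941) (9.4741, 10.4823) (5.1323, 6.4375) (5.3285, 0) (13, 0) (13, 10.8792)]
12. shoelace: 74.0232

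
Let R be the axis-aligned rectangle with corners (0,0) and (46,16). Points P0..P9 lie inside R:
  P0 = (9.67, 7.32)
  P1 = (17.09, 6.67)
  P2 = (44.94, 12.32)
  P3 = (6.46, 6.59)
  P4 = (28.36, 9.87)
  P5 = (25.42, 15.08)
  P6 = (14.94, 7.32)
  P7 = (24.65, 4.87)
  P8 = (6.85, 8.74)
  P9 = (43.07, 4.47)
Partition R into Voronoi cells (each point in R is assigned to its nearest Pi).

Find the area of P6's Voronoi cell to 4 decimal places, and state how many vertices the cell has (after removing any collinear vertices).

1. box [0,46]×[0,16]: [(0, 0) (46, 0) (46, 16) (0, 16)]
2. ⊥bis P6·P0 via (12.305,7.32): [(12.305, 0) (46, 0) (46, 16) (12.305, 16)]  |A|=539.12
3. ⊥bis P6·P1 via (16.015,6.995): [(12.305, 0) (13.9002, 0) (18.7374, 16) (12.305, 16)]  |A|=64.2214
4. ⊥bis P6·P2 via (29.94,9.82): [(12.305, 0) (13.9002, 0) (18.7374, 16) (12.305, 16)]  |A|=64.2214
5. ⊥bis P6·P3 via (10.7,6.955): [(12.305, 0) (13.9002, 0) (18.7374, 16) (12.305, 16)]  |A|=64.2214
6. ⊥bis P6·P4 via (21.65,8.595): [(12.305, 0) (13.9002, 0) (18.7374, 16) (12.305, 16)]  |A|=64.2214
7. ⊥bis P6·P5 via (20.18,11.2): [(12.305, 0) (13.9002, 0) (18.1252, 13.975) (16.6258, 16) (12.305, 16)]  |A|=62.0834
8. ⊥bis P6·P7 via (19.795,6.095): [(12.305, 0) (13.9002, 0) (18.1252, 13.975) (16.6258, 16) (12.305, 16)]  |A|=62.0834
9. ⊥bis P6·P8 via (10.895,8.03): [(12.305, 0) (13.9002, 0) (18.1252, 13.975) (16.6258, 16) (12.305, 16)]  |A|=62.0834
10. ⊥bis P6·P9 via (29.005,5.895): [(12.305, 0) (13.9002, 0) (18.1252, 13.975) (16.6258, 16) (12.305, 16)]  |A|=62.0834
11. canonical 5-gon: [(12.305, 0) (13.9002, 0) (18.1252, 13.975) (16.6258, 16) (12.305, 16)]
12. shoelace: 62.0834

Area of P6's cell: 62.0834 (5 vertices)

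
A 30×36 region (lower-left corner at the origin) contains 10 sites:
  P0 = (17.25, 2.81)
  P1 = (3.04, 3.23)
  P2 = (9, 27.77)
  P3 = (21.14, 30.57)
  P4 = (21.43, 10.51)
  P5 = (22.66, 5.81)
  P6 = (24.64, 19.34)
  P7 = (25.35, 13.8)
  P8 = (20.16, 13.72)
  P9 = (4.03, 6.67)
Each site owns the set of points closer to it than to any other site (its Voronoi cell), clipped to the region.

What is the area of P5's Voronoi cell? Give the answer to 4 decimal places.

1. box [0,30]×[0,36]: [(0, 0) (30, 0) (30, 36) (0, 36)]
2. ⊥bis P5·P0 via (19.955,4.31): [(22.345, 0) (30, 0) (30, 36) (2.382, 36)]  |A|=634.9139
3. ⊥bis P5·P1 via (12.85,4.52): [(10.6776, 21.0402) (22.345, 0) (30, 0) (30, 36) (8.7104, 36)]  |A|=587.5778
4. ⊥bis P5·P2 via (15.83,16.79): [(13.7515, 15.4971) (22.345, 0) (30, 0) (30, 25.6043)]  |A|=267.3312
5. ⊥bis P5·P3 via (21.9,18.19): [(17.6625, 17.9299) (13.7515, 15.4971) (22.345, 0) (30, 0) (30, 18.6873)]  |A|=224.6615
6. ⊥bis P5·P4 via (22.045,8.16): [(18.3555, 7.1944) (22.345, 0) (30, 0) (30, 10.2418)]  |A|=87.1673
7. ⊥bis P5·P6 via (23.65,12.575): [(18.3555, 7.1944) (22.345, 0) (30, 0) (30, 10.2418)]  |A|=87.1673
8. ⊥bis P5·P7 via (24.005,9.805): [(25.8969, 9.1681) (18.3555, 7.1944) (22.345, 0) (30, 0) (30, 7.7867)]  |A|=82.1304
9. ⊥bis P5·P8 via (21.41,9.765): [(25.8969, 9.1681) (18.3555, 7.1944) (22.345, 0) (30, 0) (30, 7.7867)]  |A|=82.1304
10. ⊥bis P5·P9 via (13.345,6.24): [(25.8969, 9.1681) (18.3555, 7.1944) (22.345, 0) (30, 0) (30, 7.7867)]  |A|=82.1304
11. canonical 5-gon: [(25.8969, 9.1681) (18.3555, 7.1944) (22.345, 0) (30, 0) (30, 7.7867)]
12. shoelace: 82.1304

Area of P5's cell: 82.1304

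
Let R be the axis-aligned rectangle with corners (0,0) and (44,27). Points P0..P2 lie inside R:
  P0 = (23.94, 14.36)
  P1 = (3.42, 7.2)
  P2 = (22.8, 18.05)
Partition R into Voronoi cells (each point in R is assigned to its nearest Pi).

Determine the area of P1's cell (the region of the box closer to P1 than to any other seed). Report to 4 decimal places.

Area of P1's cell: 322.9892

1. box [0,44]×[0,27]: [(0, 0) (44, 0) (44, 27) (0, 27)]
2. ⊥bis P1·P0 via (13.68,10.78): [(0, 0) (17.4414, 0) (8.0204, 27) (0, 27)]  |A|=343.7347
3. ⊥bis P1·P2 via (13.11,12.625): [(0, 0) (17.4414, 0) (12.9142, 12.9747) (5.0621, 27) (0, 27)]  |A|=322.9892
4. canonical 5-gon: [(0, 0) (17.4414, 0) (12.9142, 12.9747) (5.0621, 27) (0, 27)]
5. shoelace: 322.9892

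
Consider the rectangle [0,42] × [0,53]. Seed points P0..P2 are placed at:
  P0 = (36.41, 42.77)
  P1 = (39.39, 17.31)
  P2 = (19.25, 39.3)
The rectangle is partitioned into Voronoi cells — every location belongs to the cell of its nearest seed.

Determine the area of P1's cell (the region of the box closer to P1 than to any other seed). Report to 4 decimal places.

1. box [0,42]×[0,53]: [(0, 0) (42, 0) (42, 53) (0, 53)]
2. ⊥bis P1·P0 via (37.9,30.04): [(0, 25.6039) (0, 0) (42, 0) (42, 30.5199)]  |A|=1178.6005
3. ⊥bis P1·P2 via (29.32,28.305): [(30.2348, 29.1428) (0, 1.4517) (0, 0) (42, 0) (42, 30.5199)]  |A|=813.4812
4. canonical 5-gon: [(30.2348, 29.1428) (0, 1.4517) (0, 0) (42, 0) (42, 30.5199)]
5. shoelace: 813.4812

Area of P1's cell: 813.4812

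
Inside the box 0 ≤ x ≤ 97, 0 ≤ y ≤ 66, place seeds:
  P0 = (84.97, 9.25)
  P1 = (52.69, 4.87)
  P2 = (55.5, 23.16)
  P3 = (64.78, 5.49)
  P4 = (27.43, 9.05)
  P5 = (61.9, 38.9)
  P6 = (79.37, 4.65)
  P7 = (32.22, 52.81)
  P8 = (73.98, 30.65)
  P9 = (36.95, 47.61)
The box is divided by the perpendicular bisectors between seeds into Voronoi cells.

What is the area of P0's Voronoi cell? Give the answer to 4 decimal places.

1. box [0,97]×[0,66]: [(0, 0) (97, 0) (97, 66) (0, 66)]
2. ⊥bis P0·P1 via (68.83,7.06): [(69.788, 0) (97, 0) (97, 66) (60.8326, 66)]  |A|=2091.5228
3. ⊥bis P0·P2 via (70.235,16.205): [(68.1799, 11.8511) (69.788, 0) (97, 0) (97, 66) (93.7385, 66)]  |A|=1200.6117
4. ⊥bis P0·P3 via (74.875,7.37): [(72.3824, 20.7545) (76.2475, 0) (97, 0) (97, 66) (93.7385, 66)]  |A|=1101.5186
5. ⊥bis P0·P4 via (56.2,9.15): [(72.3824, 20.7545) (76.2475, 0) (97, 0) (97, 66) (93.7385, 66)]  |A|=1101.5186
6. ⊥bis P0·P5 via (73.435,24.075): [(74.2484, 24.7079) (72.3824, 20.7545) (76.2475, 0) (97, 0) (97, 42.4104)]  |A|=765.8314
7. ⊥bis P0·P6 via (82.17,6.95): [(74.2484, 24.7079) (72.3824, 20.7545) (72.8374, 18.3115) (87.8789, 0) (97, 0) (97, 42.4104)]  |A|=659.3372
8. ⊥bis P0·P7 via (58.595,31.03): [(74.2484, 24.7079) (72.3824, 20.7545) (72.8374, 18.3115) (87.8789, 0) (97, 0) (97, 42.4104)]  |A|=659.3372
9. ⊥bis P0·P8 via (79.475,19.95): [(73.8601, 17.0664) (87.8789, 0) (97, 0) (97, 28.95)]  |A|=412.7825
10. ⊥bis P0·P9 via (60.96,28.43): [(73.8601, 17.0664) (87.8789, 0) (97, 0) (97, 28.95)]  |A|=412.7825
11. canonical 4-gon: [(73.8601, 17.0664) (87.8789, 0) (97, 0) (97, 28.95)]
12. shoelace: 412.7825

Area of P0's cell: 412.7825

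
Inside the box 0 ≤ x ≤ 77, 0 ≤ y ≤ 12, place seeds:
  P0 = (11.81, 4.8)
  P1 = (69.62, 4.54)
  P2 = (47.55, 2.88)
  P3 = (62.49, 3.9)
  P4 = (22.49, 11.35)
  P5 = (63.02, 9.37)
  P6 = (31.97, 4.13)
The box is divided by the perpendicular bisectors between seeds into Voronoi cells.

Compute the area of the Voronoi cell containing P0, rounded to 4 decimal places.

Area of P0's cell: 220.9704

1. box [0,77]×[0,12]: [(0, 0) (77, 0) (77, 12) (0, 12)]
2. ⊥bis P0·P1 via (40.715,4.67): [(0, 0) (40.694, 0) (40.748, 12) (0, 12)]  |A|=488.6518
3. ⊥bis P0·P2 via (29.68,3.84): [(0, 0) (29.4737, 0) (30.1184, 12) (0, 12)]  |A|=357.5525
4. ⊥bis P0·P3 via (37.15,4.35): [(0, 0) (29.4737, 0) (30.1184, 12) (0, 12)]  |A|=357.5525
5. ⊥bis P0·P4 via (17.15,8.075): [(0, 0) (22.1024, 0) (14.7428, 12) (0, 12)]  |A|=221.0711
6. ⊥bis P0·P5 via (37.415,7.085): [(0, 0) (22.1024, 0) (14.7428, 12) (0, 12)]  |A|=221.0711
7. ⊥bis P0·P6 via (21.89,4.465): [(0, 0) (21.7416, 0) (21.7602, 0.558) (14.7428, 12) (0, 12)]  |A|=220.9704
8. canonical 5-gon: [(0, 0) (21.7416, 0) (21.7602, 0.558) (14.7428, 12) (0, 12)]
9. shoelace: 220.9704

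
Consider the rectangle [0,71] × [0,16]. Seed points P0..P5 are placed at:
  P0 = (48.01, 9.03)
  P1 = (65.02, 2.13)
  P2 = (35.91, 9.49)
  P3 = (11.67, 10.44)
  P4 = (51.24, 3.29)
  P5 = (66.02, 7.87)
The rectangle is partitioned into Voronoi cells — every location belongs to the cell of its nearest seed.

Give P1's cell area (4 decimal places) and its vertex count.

Area of P1's cell: 66.2695 (4 vertices)

1. box [0,71]×[0,16]: [(0, 0) (71, 0) (71, 16) (0, 16)]
2. ⊥bis P1·P0 via (56.515,5.58): [(54.2515, 0) (71, 0) (71, 16) (60.7418, 16)]  |A|=216.0535
3. ⊥bis P1·P2 via (50.465,5.81): [(54.2515, 0) (71, 0) (71, 16) (60.7418, 16)]  |A|=216.0535
4. ⊥bis P1·P3 via (38.345,6.285): [(54.2515, 0) (71, 0) (71, 16) (60.7418, 16)]  |A|=216.0535
5. ⊥bis P1·P4 via (58.13,2.71): [(58.8578, 11.3554) (57.9019, 0) (71, 0) (71, 16) (60.7418, 16)]  |A|=195.3277
6. ⊥bis P1·P5 via (65.52,5): [(58.4268, 6.2357) (57.9019, 0) (71, 0) (71, 4.0453)]  |A|=66.2695
7. canonical 4-gon: [(58.4268, 6.2357) (57.9019, 0) (71, 0) (71, 4.0453)]
8. shoelace: 66.2695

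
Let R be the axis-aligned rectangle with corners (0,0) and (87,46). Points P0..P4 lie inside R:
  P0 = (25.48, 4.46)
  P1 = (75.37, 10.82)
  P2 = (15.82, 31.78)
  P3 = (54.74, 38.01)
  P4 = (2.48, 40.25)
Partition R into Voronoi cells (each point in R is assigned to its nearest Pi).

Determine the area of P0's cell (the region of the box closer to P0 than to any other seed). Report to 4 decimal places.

1. box [0,87]×[0,46]: [(0, 0) (87, 0) (87, 46) (0, 46)]
2. ⊥bis P0·P1 via (50.425,7.64): [(0, 0) (51.399, 0) (45.5348, 46) (0, 46)]  |A|=2229.4774
3. ⊥bis P0·P2 via (20.65,18.12): [(0, 10.8184) (0, 0) (51.399, 0) (47.8624, 27.742)]  |A|=971.8515
4. ⊥bis P0·P3 via (40.11,21.235): [(37.0377, 23.9145) (0, 10.8184) (0, 0) (51.399, 0) (49.7654, 12.8142)]  |A|=887.4155
5. ⊥bis P0·P4 via (13.98,22.355): [(37.0377, 23.9145) (0, 10.8184) (0, 0) (51.399, 0) (49.7654, 12.8142)]  |A|=887.4155
6. canonical 5-gon: [(37.0377, 23.9145) (0, 10.8184) (0, 0) (51.399, 0) (49.7654, 12.8142)]
7. shoelace: 887.4155

Area of P0's cell: 887.4155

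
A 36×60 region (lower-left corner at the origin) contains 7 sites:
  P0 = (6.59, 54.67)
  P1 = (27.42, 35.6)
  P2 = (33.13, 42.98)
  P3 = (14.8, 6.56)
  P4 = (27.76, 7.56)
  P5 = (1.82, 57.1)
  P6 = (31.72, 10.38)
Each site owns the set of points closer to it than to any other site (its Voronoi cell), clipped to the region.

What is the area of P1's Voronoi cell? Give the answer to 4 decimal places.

1. box [0,36]×[0,60]: [(0, 0) (36, 0) (36, 60) (0, 60)]
2. ⊥bis P1·P0 via (17.005,45.135): [(0, 26.5606) (0, 0) (36, 0) (36, 60) (30.614, 60)]  |A|=1648.1428
3. ⊥bis P1·P2 via (30.275,39.29): [(19.3749, 47.7236) (0, 26.5606) (0, 0) (36, 0) (36, 34.8605)]  |A|=1406.1085
4. ⊥bis P1·P3 via (21.11,21.08): [(19.3749, 47.7236) (2.4188, 29.2027) (36, 14.6092) (36, 34.8605)]  |A|=603.0404
5. ⊥bis P1·P4 via (27.59,21.58): [(19.3749, 47.7236) (2.4188, 29.2027) (20.1666, 21.49) (36, 21.682) (36, 34.8605)]  |A|=547.0473
6. ⊥bis P1·P5 via (14.62,46.35): [(19.3749, 47.7236) (2.4188, 29.2027) (20.1666, 21.49) (36, 21.682) (36, 34.8605)]  |A|=547.0473
7. ⊥bis P1·P6 via (29.57,22.99): [(19.3749, 47.7236) (2.4188, 29.2027) (20.1666, 21.49) (20.8186, 21.4979) (36, 24.0863) (36, 34.8605)]  |A|=528.7968
8. canonical 6-gon: [(19.3749, 47.7236) (2.4188, 29.2027) (20.1666, 21.49) (20.8186, 21.4979) (36, 24.0863) (36, 34.8605)]
9. shoelace: 528.7968

Area of P1's cell: 528.7968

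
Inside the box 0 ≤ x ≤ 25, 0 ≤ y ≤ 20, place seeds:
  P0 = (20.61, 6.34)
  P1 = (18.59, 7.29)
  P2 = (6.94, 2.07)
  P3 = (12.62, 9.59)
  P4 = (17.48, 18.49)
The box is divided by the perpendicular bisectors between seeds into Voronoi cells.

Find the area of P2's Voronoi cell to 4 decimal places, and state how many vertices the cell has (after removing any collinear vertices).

1. box [0,25]×[0,20]: [(0, 0) (25, 0) (25, 20) (0, 20)]
2. ⊥bis P2·P0 via (13.775,4.205): [(0, 0) (15.0885, 0) (8.8412, 20) (0, 20)]  |A|=239.2971
3. ⊥bis P2·P1 via (12.765,4.68): [(0, 0) (14.862, 0) (5.9006, 20) (0, 20)]  |A|=207.6255
4. ⊥bis P2·P3 via (9.78,5.83): [(0, 13.217) (0, 0) (14.862, 0) (13.5131, 3.0103)]  |A|=111.6711
5. ⊥bis P2·P4 via (12.21,10.28): [(0, 13.217) (0, 0) (14.862, 0) (13.5131, 3.0103)]  |A|=111.6711
6. canonical 4-gon: [(0, 13.217) (0, 0) (14.862, 0) (13.5131, 3.0103)]
7. shoelace: 111.6711

Area of P2's cell: 111.6711 (4 vertices)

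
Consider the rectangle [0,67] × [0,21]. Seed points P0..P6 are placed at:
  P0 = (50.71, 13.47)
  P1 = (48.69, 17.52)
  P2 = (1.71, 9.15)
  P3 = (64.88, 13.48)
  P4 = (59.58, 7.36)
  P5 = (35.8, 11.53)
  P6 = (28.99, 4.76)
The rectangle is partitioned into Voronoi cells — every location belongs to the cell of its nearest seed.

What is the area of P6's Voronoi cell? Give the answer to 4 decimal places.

Area of P6's cell: 296.8005

1. box [0,67]×[0,21]: [(0, 0) (67, 0) (67, 21) (0, 21)]
2. ⊥bis P6·P0 via (39.85,9.115): [(0, 0) (43.5052, 0) (35.084, 21) (0, 21)]  |A|=825.1865
3. ⊥bis P6·P1 via (38.84,11.14): [(0, 0) (43.5052, 0) (39.3597, 10.3376) (32.4535, 21) (0, 21)]  |A|=811.1632
4. ⊥bis P6·P2 via (15.35,6.955): [(14.2308, 0) (43.5052, 0) (39.3597, 10.3376) (32.4535, 21) (17.6102, 21)]  |A|=476.8332
5. ⊥bis P6·P3 via (46.935,9.12): [(14.2308, 0) (43.5052, 0) (39.3597, 10.3376) (32.4535, 21) (17.6102, 21)]  |A|=476.8332
6. ⊥bis P6·P4 via (44.285,6.06): [(14.2308, 0) (43.5052, 0) (39.3597, 10.3376) (32.4535, 21) (17.6102, 21)]  |A|=476.8332
7. ⊥bis P6·P5 via (32.395,8.145): [(14.2308, 0) (40.4922, 0) (19.6155, 21) (17.6102, 21)]  |A|=296.8005
8. canonical 4-gon: [(14.2308, 0) (40.4922, 0) (19.6155, 21) (17.6102, 21)]
9. shoelace: 296.8005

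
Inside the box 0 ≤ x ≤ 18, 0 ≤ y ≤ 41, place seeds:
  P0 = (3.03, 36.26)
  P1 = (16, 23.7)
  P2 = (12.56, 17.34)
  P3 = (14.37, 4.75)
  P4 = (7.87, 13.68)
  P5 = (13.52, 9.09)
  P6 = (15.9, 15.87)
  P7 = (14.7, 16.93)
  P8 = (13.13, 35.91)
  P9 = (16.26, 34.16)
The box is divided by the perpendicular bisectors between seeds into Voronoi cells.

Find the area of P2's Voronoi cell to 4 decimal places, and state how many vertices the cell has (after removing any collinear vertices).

Area of P2's cell: 57.3776 (6 vertices)

1. box [0,18]×[0,41]: [(0, 0) (18, 0) (18, 41) (0, 41)]
2. ⊥bis P2·P0 via (7.795,26.8): [(0, 22.8737) (0, 0) (18, 0) (18, 31.9403)]  |A|=493.3252
3. ⊥bis P2·P1 via (14.28,20.52): [(5.1409, 25.4631) (0, 22.8737) (0, 0) (18, 0) (18, 18.5079)]  |A|=406.9616
4. ⊥bis P2·P3 via (13.465,11.045): [(5.1409, 25.4631) (0, 22.8737) (0, 9.1092) (18, 11.697) (18, 18.5079)]  |A|=219.706
5. ⊥bis P2·P4 via (10.215,15.51): [(5.1409, 25.4631) (3.2077, 24.4894) (13.6758, 11.0753) (18, 11.697) (18, 18.5079)]  |A|=95.6158
6. ⊥bis P2·P5 via (13.04,13.215): [(5.1409, 25.4631) (3.2077, 24.4894) (12.0921, 13.1047) (18, 13.7922) (18, 18.5079)]  |A|=84.5466
7. ⊥bis P2·P6 via (14.23,16.605): [(15.6314, 19.7891) (5.1409, 25.4631) (3.2077, 24.4894) (12.0921, 13.1047) (12.7217, 13.178)]  |A|=62.4075
8. ⊥bis P2·P7 via (13.63,17.135): [(12.9876, 13.7822) (14.2787, 20.5207) (5.1409, 25.4631) (3.2077, 24.4894) (12.0921, 13.1047) (12.7217, 13.178)]  |A|=57.3776
9. ⊥bis P2·P8 via (12.845,26.625): [(12.9876, 13.7822) (14.2787, 20.5207) (5.1409, 25.4631) (3.2077, 24.4894) (12.0921, 13.1047) (12.7217, 13.178)]  |A|=57.3776
10. ⊥bis P2·P9 via (14.41,25.75): [(12.9876, 13.7822) (14.2787, 20.5207) (5.1409, 25.4631) (3.2077, 24.4894) (12.0921, 13.1047) (12.7217, 13.178)]  |A|=57.3776
11. canonical 6-gon: [(12.9876, 13.7822) (14.2787, 20.5207) (5.1409, 25.4631) (3.2077, 24.4894) (12.0921, 13.1047) (12.7217, 13.178)]
12. shoelace: 57.3776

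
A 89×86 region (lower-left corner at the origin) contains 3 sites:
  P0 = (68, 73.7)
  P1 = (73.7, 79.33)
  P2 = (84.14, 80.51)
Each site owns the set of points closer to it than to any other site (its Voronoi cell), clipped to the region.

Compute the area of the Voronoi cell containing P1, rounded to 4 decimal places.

Area of P1's cell: 160.4030

1. box [0,89]×[0,86]: [(0, 0) (89, 0) (89, 86) (0, 86)]
2. ⊥bis P1·P0 via (70.85,76.515): [(89, 58.1393) (89, 86) (61.4815, 86)]  |A|=383.3421
3. ⊥bis P1·P2 via (78.92,79.92): [(80.3974, 66.8489) (78.2328, 86) (61.4815, 86)]  |A|=160.403
4. canonical 3-gon: [(80.3974, 66.8489) (78.2328, 86) (61.4815, 86)]
5. shoelace: 160.403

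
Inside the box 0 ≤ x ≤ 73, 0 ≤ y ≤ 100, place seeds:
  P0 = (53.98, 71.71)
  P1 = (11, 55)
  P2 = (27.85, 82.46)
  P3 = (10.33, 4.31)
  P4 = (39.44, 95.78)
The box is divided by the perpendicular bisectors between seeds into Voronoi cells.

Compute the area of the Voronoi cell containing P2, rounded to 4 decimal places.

Area of P2's cell: 1063.9432

1. box [0,73]×[0,100]: [(0, 0) (73, 0) (73, 100) (0, 100)]
2. ⊥bis P2·P0 via (40.915,77.085): [(0, 0) (9.2019, 0) (50.3423, 100) (0, 100)]  |A|=2977.2109
3. ⊥bis P2·P1 via (19.425,68.73): [(0, 80.6496) (33.839, 59.8853) (50.3423, 100) (0, 100)]  |A|=1337.1331
4. ⊥bis P2·P3 via (19.09,43.385): [(0, 80.6496) (33.839, 59.8853) (50.3423, 100) (0, 100)]  |A|=1337.1331
5. ⊥bis P2·P4 via (33.645,89.12): [(0, 80.6496) (33.839, 59.8853) (42.6446, 81.2892) (21.141, 100) (0, 100)]  |A|=1063.9432
6. canonical 5-gon: [(0, 80.6496) (33.839, 59.8853) (42.6446, 81.2892) (21.141, 100) (0, 100)]
7. shoelace: 1063.9432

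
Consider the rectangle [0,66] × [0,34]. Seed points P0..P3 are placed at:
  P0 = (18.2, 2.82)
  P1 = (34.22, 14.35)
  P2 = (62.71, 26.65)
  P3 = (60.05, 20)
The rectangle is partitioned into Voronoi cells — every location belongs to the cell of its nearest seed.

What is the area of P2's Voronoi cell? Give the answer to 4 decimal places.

Area of P2's cell: 180.7754

1. box [0,66]×[0,34]: [(0, 0) (66, 0) (66, 34) (0, 34)]
2. ⊥bis P2·P0 via (40.455,14.735): [(48.3439, 0) (66, 0) (66, 34) (30.1408, 34)]  |A|=909.76
3. ⊥bis P2·P1 via (48.465,20.5): [(57.3155, 0) (66, 0) (66, 34) (42.6366, 34)]  |A|=544.8141
4. ⊥bis P2·P3 via (61.38,23.325): [(44.2949, 30.159) (66, 21.477) (66, 34) (42.6366, 34)]  |A|=180.7754
5. canonical 4-gon: [(44.2949, 30.159) (66, 21.477) (66, 34) (42.6366, 34)]
6. shoelace: 180.7754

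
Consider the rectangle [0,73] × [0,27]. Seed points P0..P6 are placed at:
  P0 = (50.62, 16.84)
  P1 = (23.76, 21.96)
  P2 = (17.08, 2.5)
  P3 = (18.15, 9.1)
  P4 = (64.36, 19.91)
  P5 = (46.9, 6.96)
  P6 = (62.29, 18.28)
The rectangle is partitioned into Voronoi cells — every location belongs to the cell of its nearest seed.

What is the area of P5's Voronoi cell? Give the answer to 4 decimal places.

Area of P5's cell: 344.8016

1. box [0,73]×[0,27]: [(0, 0) (73, 0) (73, 27) (0, 27)]
2. ⊥bis P5·P0 via (48.76,11.9): [(0, 0) (73, 0) (73, 2.7732) (8.6557, 27) (0, 27)]  |A|=1191.5717
3. ⊥bis P5·P1 via (35.33,14.46): [(25.9566, 0) (73, 0) (73, 2.7732) (36.6309, 16.4668)]  |A|=437.7571
4. ⊥bis P5·P2 via (31.99,4.73): [(31.4337, 8.4493) (32.6974, 0) (73, 0) (73, 2.7732) (36.6309, 16.4668)]  |A|=409.2794
5. ⊥bis P5·P3 via (32.525,8.03): [(32.7018, 10.4056) (32.1832, 3.4382) (32.6974, 0) (73, 0) (73, 2.7732) (36.6309, 16.4668)]  |A|=405.3689
6. ⊥bis P5·P4 via (55.63,13.435): [(32.7018, 10.4056) (32.1832, 3.4382) (32.6974, 0) (65.5947, 0) (59.8715, 7.7163) (36.6309, 16.4668)]  |A|=358.5941
7. ⊥bis P5·P6 via (54.595,12.62): [(32.7018, 10.4056) (32.1832, 3.4382) (32.6974, 0) (63.8775, 0) (57.5624, 8.5858) (36.6309, 16.4668)]  |A|=344.8016
8. canonical 6-gon: [(32.7018, 10.4056) (32.1832, 3.4382) (32.6974, 0) (63.8775, 0) (57.5624, 8.5858) (36.6309, 16.4668)]
9. shoelace: 344.8016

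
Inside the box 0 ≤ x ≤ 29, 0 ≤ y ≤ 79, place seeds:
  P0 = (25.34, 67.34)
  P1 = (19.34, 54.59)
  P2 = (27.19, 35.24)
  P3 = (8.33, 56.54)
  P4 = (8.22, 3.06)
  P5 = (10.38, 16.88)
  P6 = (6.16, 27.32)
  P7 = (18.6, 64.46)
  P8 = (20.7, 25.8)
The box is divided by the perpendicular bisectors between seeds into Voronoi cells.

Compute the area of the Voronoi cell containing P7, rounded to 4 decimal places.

Area of P7's cell: 268.4483

1. box [0,29]×[0,79]: [(0, 0) (29, 0) (29, 79) (0, 79)]
2. ⊥bis P7·P0 via (21.97,65.9): [(0, 0) (29, 0) (29, 49.4478) (16.3724, 79) (0, 79)]  |A|=2104.4132
3. ⊥bis P7·P1 via (18.97,59.525): [(0, 58.1027) (24.5163, 59.9408) (16.3724, 79) (0, 79)]  |A|=412.1843
4. ⊥bis P7·P2 via (22.895,49.85): [(0, 58.1027) (24.5163, 59.9408) (16.3724, 79) (0, 79)]  |A|=412.1843
5. ⊥bis P7·P3 via (13.465,60.5): [(0, 77.9603) (14.4767, 59.1881) (24.5163, 59.9408) (16.3724, 79) (0, 79)]  |A|=268.4483
6. ⊥bis P7·P4 via (13.41,33.76): [(0, 77.9603) (14.4767, 59.1881) (24.5163, 59.9408) (16.3724, 79) (0, 79)]  |A|=268.4483
7. ⊥bis P7·P5 via (14.49,40.67): [(0, 77.9603) (14.4767, 59.1881) (24.5163, 59.9408) (16.3724, 79) (0, 79)]  |A|=268.4483
8. ⊥bis P7·P6 via (12.38,45.89): [(0, 77.9603) (14.4767, 59.1881) (24.5163, 59.9408) (16.3724, 79) (0, 79)]  |A|=268.4483
9. ⊥bis P7·P8 via (19.65,45.13): [(0, 77.9603) (14.4767, 59.1881) (24.5163, 59.9408) (16.3724, 79) (0, 79)]  |A|=268.4483
10. canonical 5-gon: [(0, 77.9603) (14.4767, 59.1881) (24.5163, 59.9408) (16.3724, 79) (0, 79)]
11. shoelace: 268.4483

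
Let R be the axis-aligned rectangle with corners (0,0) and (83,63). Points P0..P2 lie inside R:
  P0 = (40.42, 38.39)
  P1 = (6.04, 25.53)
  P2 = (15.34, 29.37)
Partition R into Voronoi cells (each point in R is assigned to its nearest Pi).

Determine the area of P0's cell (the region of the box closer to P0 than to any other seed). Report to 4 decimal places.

1. box [0,83]×[0,63]: [(0, 0) (83, 0) (83, 63) (0, 63)]
2. ⊥bis P0·P1 via (23.23,31.96): [(35.1848, 0) (83, 0) (83, 63) (11.6193, 63)]  |A|=3754.6699
3. ⊥bis P0·P2 via (27.88,33.88): [(40.0649, 0) (83, 0) (83, 63) (17.407, 63)]  |A|=3418.6342
4. canonical 4-gon: [(40.0649, 0) (83, 0) (83, 63) (17.407, 63)]
5. shoelace: 3418.6342

Area of P0's cell: 3418.6342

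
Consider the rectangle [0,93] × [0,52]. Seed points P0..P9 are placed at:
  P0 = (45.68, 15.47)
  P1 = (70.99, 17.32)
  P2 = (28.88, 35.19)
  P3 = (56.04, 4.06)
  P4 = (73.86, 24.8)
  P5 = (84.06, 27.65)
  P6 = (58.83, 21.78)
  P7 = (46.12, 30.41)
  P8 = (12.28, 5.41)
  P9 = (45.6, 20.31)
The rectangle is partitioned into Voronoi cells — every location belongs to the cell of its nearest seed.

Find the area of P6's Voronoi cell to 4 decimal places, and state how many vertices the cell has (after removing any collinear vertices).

Area of P6's cell: 259.5444 (6 vertices)

1. box [0,93]×[0,52]: [(0, 0) (93, 0) (93, 52) (0, 52)]
2. ⊥bis P6·P0 via (52.255,18.625): [(61.1922, 0) (93, 0) (93, 52) (36.2401, 52)]  |A|=2302.7617
3. ⊥bis P6·P1 via (64.91,19.55): [(59.2353, 4.0781) (76.8119, 52) (36.2401, 52)]  |A|=972.1386
4. ⊥bis P6·P2 via (43.855,28.485): [(45.6259, 32.4401) (59.2353, 4.0781) (76.8119, 52) (54.3838, 52)]  |A|=794.6941
5. ⊥bis P6·P3 via (57.435,12.92): [(45.6259, 32.4401) (54.7929, 13.336) (62.2029, 12.1693) (76.8119, 52) (54.3838, 52)]  |A|=762.9851
6. ⊥bis P6·P4 via (66.345,23.29): [(45.6259, 32.4401) (54.7929, 13.336) (62.2029, 12.1693) (66.3226, 23.4014) (60.5763, 52) (54.3838, 52)]  |A|=530.8271
7. ⊥bis P6·P5 via (71.445,24.715): [(45.6259, 32.4401) (54.7929, 13.336) (62.2029, 12.1693) (66.3226, 23.4014) (60.5763, 52) (54.3838, 52)]  |A|=530.8271
8. ⊥bis P6·P7 via (52.475,26.095): [(50.2459, 22.812) (54.7929, 13.336) (62.2029, 12.1693) (66.3226, 23.4014) (62.7429, 41.2172)]  |A|=265.7948
9. ⊥bis P6·P8 via (35.555,13.595): [(50.2459, 22.812) (54.7929, 13.336) (62.2029, 12.1693) (66.3226, 23.4014) (62.7429, 41.2172)]  |A|=265.7948
10. ⊥bis P6·P9 via (52.215,21.045): [(51.7694, 25.0558) (52.5529, 18.0043) (54.7929, 13.336) (62.2029, 12.1693) (66.3226, 23.4014) (62.7429, 41.2172)]  |A|=259.5444
11. canonical 6-gon: [(51.7694, 25.0558) (52.5529, 18.0043) (54.7929, 13.336) (62.2029, 12.1693) (66.3226, 23.4014) (62.7429, 41.2172)]
12. shoelace: 259.5444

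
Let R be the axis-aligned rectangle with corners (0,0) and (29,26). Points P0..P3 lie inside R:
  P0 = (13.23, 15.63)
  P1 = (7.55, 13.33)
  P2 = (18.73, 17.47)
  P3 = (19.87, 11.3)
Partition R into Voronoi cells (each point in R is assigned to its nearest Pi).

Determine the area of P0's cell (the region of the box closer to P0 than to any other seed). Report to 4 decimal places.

1. box [0,29]×[0,26]: [(0, 0) (29, 0) (29, 26) (0, 26)]
2. ⊥bis P0·P1 via (10.39,14.48): [(16.2534, 0) (29, 0) (29, 26) (5.7252, 26)]  |A|=468.2783
3. ⊥bis P0·P2 via (15.98,16.55): [(16.2534, 0) (21.5167, 0) (12.8185, 26) (5.7252, 26)]  |A|=160.6369
4. ⊥bis P0·P3 via (16.55,13.465): [(13.0033, 8.0262) (16.8554, 13.9333) (12.8185, 26) (5.7252, 26)]  |A|=98.9109
5. canonical 4-gon: [(13.0033, 8.0262) (16.8554, 13.9333) (12.8185, 26) (5.7252, 26)]
6. shoelace: 98.9109

Area of P0's cell: 98.9109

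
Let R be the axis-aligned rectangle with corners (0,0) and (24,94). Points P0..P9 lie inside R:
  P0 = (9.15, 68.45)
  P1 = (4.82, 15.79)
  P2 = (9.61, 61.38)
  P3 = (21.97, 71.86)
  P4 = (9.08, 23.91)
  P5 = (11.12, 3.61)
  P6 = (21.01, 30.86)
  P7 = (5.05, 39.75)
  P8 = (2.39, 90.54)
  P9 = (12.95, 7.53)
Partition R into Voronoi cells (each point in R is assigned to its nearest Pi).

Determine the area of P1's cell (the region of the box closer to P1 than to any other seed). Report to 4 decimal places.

1. box [0,24]×[0,94]: [(0, 0) (24, 0) (24, 94) (0, 94)]
2. ⊥bis P1·P0 via (6.985,42.12): [(0, 42.6943) (0, 0) (24, 0) (24, 40.7209)]  |A|=1000.9833
3. ⊥bis P1·P2 via (7.215,38.585): [(0, 39.3431) (0, 0) (24, 0) (24, 36.8215)]  |A|=913.9741
4. ⊥bis P1·P3 via (13.395,43.825): [(0, 39.3431) (0, 0) (24, 0) (24, 36.8215)]  |A|=913.9741
5. ⊥bis P1·P4 via (6.95,19.85): [(0, 23.4962) (0, 0) (24, 0) (24, 10.905)]  |A|=412.8148
6. ⊥bis P1·P5 via (7.97,9.7): [(17.1985, 14.4733) (0, 23.4962) (0, 5.5776)]  |A|=154.0862
7. ⊥bis P1·P6 via (12.915,23.325): [(17.1985, 14.4733) (0, 23.4962) (0, 5.5776)]  |A|=154.0862
8. ⊥bis P1·P7 via (4.935,27.77): [(17.1985, 14.4733) (0, 23.4962) (0, 5.5776)]  |A|=154.0862
9. ⊥bis P1·P8 via (3.605,53.165): [(17.1985, 14.4733) (0, 23.4962) (0, 5.5776)]  |A|=154.0862
10. ⊥bis P1·P9 via (8.885,11.66): [(5.7016, 8.5267) (13.64, 16.3402) (0, 23.4962) (0, 5.5776)]  |A|=132.7742
11. canonical 4-gon: [(5.7016, 8.5267) (13.64, 16.3402) (0, 23.4962) (0, 5.5776)]
12. shoelace: 132.7742

Area of P1's cell: 132.7742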